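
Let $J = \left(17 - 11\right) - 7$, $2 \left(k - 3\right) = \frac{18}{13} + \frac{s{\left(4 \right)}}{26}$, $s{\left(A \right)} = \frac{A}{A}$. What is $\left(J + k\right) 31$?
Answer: $\frac{4371}{52} \approx 84.058$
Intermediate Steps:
$s{\left(A \right)} = 1$
$k = \frac{193}{52}$ ($k = 3 + \frac{\frac{18}{13} + 1 \cdot \frac{1}{26}}{2} = 3 + \frac{18 \cdot \frac{1}{13} + 1 \cdot \frac{1}{26}}{2} = 3 + \frac{\frac{18}{13} + \frac{1}{26}}{2} = 3 + \frac{1}{2} \cdot \frac{37}{26} = 3 + \frac{37}{52} = \frac{193}{52} \approx 3.7115$)
$J = -1$ ($J = 6 - 7 = -1$)
$\left(J + k\right) 31 = \left(-1 + \frac{193}{52}\right) 31 = \frac{141}{52} \cdot 31 = \frac{4371}{52}$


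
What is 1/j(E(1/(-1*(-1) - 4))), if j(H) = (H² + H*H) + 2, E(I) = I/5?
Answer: 225/452 ≈ 0.49779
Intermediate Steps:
E(I) = I/5 (E(I) = I*(⅕) = I/5)
j(H) = 2 + 2*H² (j(H) = (H² + H²) + 2 = 2*H² + 2 = 2 + 2*H²)
1/j(E(1/(-1*(-1) - 4))) = 1/(2 + 2*(1/(5*(-1*(-1) - 4)))²) = 1/(2 + 2*(1/(5*(1 - 4)))²) = 1/(2 + 2*((⅕)/(-3))²) = 1/(2 + 2*((⅕)*(-⅓))²) = 1/(2 + 2*(-1/15)²) = 1/(2 + 2*(1/225)) = 1/(2 + 2/225) = 1/(452/225) = 225/452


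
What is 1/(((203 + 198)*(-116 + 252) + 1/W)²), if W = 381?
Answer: 145161/431734301699089 ≈ 3.3623e-10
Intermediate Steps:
1/(((203 + 198)*(-116 + 252) + 1/W)²) = 1/(((203 + 198)*(-116 + 252) + 1/381)²) = 1/((401*136 + 1/381)²) = 1/((54536 + 1/381)²) = 1/((20778217/381)²) = 1/(431734301699089/145161) = 145161/431734301699089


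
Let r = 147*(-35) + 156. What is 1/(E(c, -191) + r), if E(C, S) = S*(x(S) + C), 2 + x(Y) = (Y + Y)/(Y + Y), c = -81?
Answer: 1/10673 ≈ 9.3694e-5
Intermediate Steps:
x(Y) = -1 (x(Y) = -2 + (Y + Y)/(Y + Y) = -2 + (2*Y)/((2*Y)) = -2 + (2*Y)*(1/(2*Y)) = -2 + 1 = -1)
r = -4989 (r = -5145 + 156 = -4989)
E(C, S) = S*(-1 + C)
1/(E(c, -191) + r) = 1/(-191*(-1 - 81) - 4989) = 1/(-191*(-82) - 4989) = 1/(15662 - 4989) = 1/10673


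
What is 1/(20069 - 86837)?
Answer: -1/66768 ≈ -1.4977e-5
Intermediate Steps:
1/(20069 - 86837) = 1/(-66768) = -1/66768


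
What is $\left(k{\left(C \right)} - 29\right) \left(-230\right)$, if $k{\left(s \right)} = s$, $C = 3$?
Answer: $5980$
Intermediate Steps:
$\left(k{\left(C \right)} - 29\right) \left(-230\right) = \left(3 - 29\right) \left(-230\right) = \left(-26\right) \left(-230\right) = 5980$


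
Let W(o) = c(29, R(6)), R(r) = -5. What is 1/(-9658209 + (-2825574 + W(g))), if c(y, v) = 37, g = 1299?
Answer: -1/12483746 ≈ -8.0104e-8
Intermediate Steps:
W(o) = 37
1/(-9658209 + (-2825574 + W(g))) = 1/(-9658209 + (-2825574 + 37)) = 1/(-9658209 - 2825537) = 1/(-12483746) = -1/12483746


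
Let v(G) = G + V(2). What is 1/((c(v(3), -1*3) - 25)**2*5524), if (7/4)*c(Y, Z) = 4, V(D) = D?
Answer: 49/139652244 ≈ 3.5087e-7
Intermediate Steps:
v(G) = 2 + G (v(G) = G + 2 = 2 + G)
c(Y, Z) = 16/7 (c(Y, Z) = (4/7)*4 = 16/7)
1/((c(v(3), -1*3) - 25)**2*5524) = 1/((16/7 - 25)**2*5524) = (1/5524)/(-159/7)**2 = (1/5524)/(25281/49) = (49/25281)*(1/5524) = 49/139652244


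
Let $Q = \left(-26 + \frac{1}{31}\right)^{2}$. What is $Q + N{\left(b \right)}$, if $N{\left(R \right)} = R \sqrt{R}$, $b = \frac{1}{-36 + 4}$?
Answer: $\frac{648025}{961} - \frac{i \sqrt{2}}{256} \approx 674.32 - 0.0055243 i$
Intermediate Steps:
$b = - \frac{1}{32}$ ($b = \frac{1}{-32} = - \frac{1}{32} \approx -0.03125$)
$N{\left(R \right)} = R^{\frac{3}{2}}$
$Q = \frac{648025}{961}$ ($Q = \left(-26 + \frac{1}{31}\right)^{2} = \left(- \frac{805}{31}\right)^{2} = \frac{648025}{961} \approx 674.32$)
$Q + N{\left(b \right)} = \frac{648025}{961} + \left(- \frac{1}{32}\right)^{\frac{3}{2}} = \frac{648025}{961} - \frac{i \sqrt{2}}{256}$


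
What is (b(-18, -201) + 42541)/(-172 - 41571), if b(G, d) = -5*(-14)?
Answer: -42611/41743 ≈ -1.0208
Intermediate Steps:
b(G, d) = 70
(b(-18, -201) + 42541)/(-172 - 41571) = (70 + 42541)/(-172 - 41571) = 42611/(-41743) = 42611*(-1/41743) = -42611/41743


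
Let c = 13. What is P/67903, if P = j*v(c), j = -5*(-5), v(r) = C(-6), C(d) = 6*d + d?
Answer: -1050/67903 ≈ -0.015463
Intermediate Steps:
C(d) = 7*d
v(r) = -42 (v(r) = 7*(-6) = -42)
j = 25
P = -1050 (P = 25*(-42) = -1050)
P/67903 = -1050/67903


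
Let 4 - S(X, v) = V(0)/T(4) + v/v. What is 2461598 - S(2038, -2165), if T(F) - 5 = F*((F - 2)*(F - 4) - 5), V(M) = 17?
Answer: 36923908/15 ≈ 2.4616e+6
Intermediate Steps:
T(F) = 5 + F*(-5 + (-4 + F)*(-2 + F)) (T(F) = 5 + F*((F - 2)*(F - 4) - 5) = 5 + F*((-2 + F)*(-4 + F) - 5) = 5 + F*((-4 + F)*(-2 + F) - 5) = 5 + F*(-5 + (-4 + F)*(-2 + F)))
S(X, v) = 62/15 (S(X, v) = 4 - (17/(5 + 4**3 - 6*4**2 + 3*4) + v/v) = 4 - (17/(5 + 64 - 6*16 + 12) + 1) = 4 - (17/(5 + 64 - 96 + 12) + 1) = 4 - (17/(-15) + 1) = 4 - (17*(-1/15) + 1) = 4 - (-17/15 + 1) = 4 - 1*(-2/15) = 4 + 2/15 = 62/15)
2461598 - S(2038, -2165) = 2461598 - 1*62/15 = 2461598 - 62/15 = 36923908/15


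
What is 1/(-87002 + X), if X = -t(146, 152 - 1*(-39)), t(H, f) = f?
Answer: -1/87193 ≈ -1.1469e-5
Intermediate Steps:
X = -191 (X = -(152 - 1*(-39)) = -(152 + 39) = -1*191 = -191)
1/(-87002 + X) = 1/(-87002 - 191) = 1/(-87193) = -1/87193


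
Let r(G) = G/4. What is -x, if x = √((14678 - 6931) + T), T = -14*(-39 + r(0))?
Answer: -√8293 ≈ -91.066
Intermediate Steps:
r(G) = G/4 (r(G) = G*(¼) = G/4)
T = 546 (T = -14*(-39 + (¼)*0) = -14*(-39 + 0) = -14*(-39) = 546)
x = √8293 (x = √((14678 - 6931) + 546) = √(7747 + 546) = √8293 ≈ 91.066)
-x = -√8293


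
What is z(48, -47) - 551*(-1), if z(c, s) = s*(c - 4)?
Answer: -1517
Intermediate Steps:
z(c, s) = s*(-4 + c)
z(48, -47) - 551*(-1) = -47*(-4 + 48) - 551*(-1) = -47*44 - 1*(-551) = -2068 + 551 = -1517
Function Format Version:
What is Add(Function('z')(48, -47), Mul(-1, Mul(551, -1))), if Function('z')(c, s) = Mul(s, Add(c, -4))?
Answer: -1517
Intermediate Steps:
Function('z')(c, s) = Mul(s, Add(-4, c))
Add(Function('z')(48, -47), Mul(-1, Mul(551, -1))) = Add(Mul(-47, Add(-4, 48)), Mul(-1, Mul(551, -1))) = Add(Mul(-47, 44), Mul(-1, -551)) = Add(-2068, 551) = -1517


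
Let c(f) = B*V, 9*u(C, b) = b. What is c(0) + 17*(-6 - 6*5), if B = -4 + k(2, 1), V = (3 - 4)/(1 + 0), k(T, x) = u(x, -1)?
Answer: -5471/9 ≈ -607.89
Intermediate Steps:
u(C, b) = b/9
k(T, x) = -⅑ (k(T, x) = (⅑)*(-1) = -⅑)
V = -1 (V = -1/1 = -1*1 = -1)
B = -37/9 (B = -4 - ⅑ = -37/9 ≈ -4.1111)
c(f) = 37/9 (c(f) = -37/9*(-1) = 37/9)
c(0) + 17*(-6 - 6*5) = 37/9 + 17*(-6 - 6*5) = 37/9 + 17*(-6 - 30) = 37/9 + 17*(-36) = 37/9 - 612 = -5471/9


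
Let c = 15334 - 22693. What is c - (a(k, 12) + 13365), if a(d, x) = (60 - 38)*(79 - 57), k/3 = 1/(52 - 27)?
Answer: -21208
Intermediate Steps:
k = 3/25 (k = 3/(52 - 27) = 3/25 ≈ 0.12000)
a(d, x) = 484 (a(d, x) = 22*22 = 484)
c = -7359
c - (a(k, 12) + 13365) = -7359 - (484 + 13365) = -7359 - 1*13849 = -7359 - 13849 = -21208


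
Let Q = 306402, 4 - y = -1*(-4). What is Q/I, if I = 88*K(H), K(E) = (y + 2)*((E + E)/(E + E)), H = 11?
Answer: 153201/88 ≈ 1740.9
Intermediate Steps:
y = 0 (y = 4 - (-1)*(-4) = 4 - 1*4 = 4 - 4 = 0)
K(E) = 2 (K(E) = (0 + 2)*((E + E)/(E + E)) = 2*((2*E)/((2*E))) = 2*((2*E)*(1/(2*E))) = 2*1 = 2)
I = 176 (I = 88*2 = 176)
Q/I = 306402/176 = 306402*(1/176) = 153201/88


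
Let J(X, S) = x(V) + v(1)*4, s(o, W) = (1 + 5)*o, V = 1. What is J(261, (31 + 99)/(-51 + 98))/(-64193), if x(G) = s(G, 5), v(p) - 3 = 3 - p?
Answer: -26/64193 ≈ -0.00040503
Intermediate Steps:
v(p) = 6 - p (v(p) = 3 + (3 - p) = 6 - p)
s(o, W) = 6*o
x(G) = 6*G
J(X, S) = 26 (J(X, S) = 6*1 + (6 - 1*1)*4 = 6 + (6 - 1)*4 = 6 + 5*4 = 6 + 20 = 26)
J(261, (31 + 99)/(-51 + 98))/(-64193) = 26/(-64193) = 26*(-1/64193) = -26/64193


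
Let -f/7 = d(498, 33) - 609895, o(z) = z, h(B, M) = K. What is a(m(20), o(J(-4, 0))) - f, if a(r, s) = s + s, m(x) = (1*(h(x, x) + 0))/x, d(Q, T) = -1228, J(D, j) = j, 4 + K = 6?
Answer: -4277861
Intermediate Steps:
K = 2 (K = -4 + 6 = 2)
h(B, M) = 2
m(x) = 2/x (m(x) = (1*(2 + 0))/x = (1*2)/x = 2/x)
f = 4277861 (f = -7*(-1228 - 609895) = -7*(-611123) = 4277861)
a(r, s) = 2*s
a(m(20), o(J(-4, 0))) - f = 2*0 - 1*4277861 = 0 - 4277861 = -4277861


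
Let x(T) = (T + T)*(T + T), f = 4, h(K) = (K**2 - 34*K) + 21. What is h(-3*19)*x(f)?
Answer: 333312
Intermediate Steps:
h(K) = 21 + K**2 - 34*K
x(T) = 4*T**2 (x(T) = (2*T)*(2*T) = 4*T**2)
h(-3*19)*x(f) = (21 + (-3*19)**2 - (-102)*19)*(4*4**2) = (21 + (-57)**2 - 34*(-57))*(4*16) = (21 + 3249 + 1938)*64 = 5208*64 = 333312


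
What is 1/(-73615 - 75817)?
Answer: -1/149432 ≈ -6.6920e-6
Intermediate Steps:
1/(-73615 - 75817) = 1/(-149432) = -1/149432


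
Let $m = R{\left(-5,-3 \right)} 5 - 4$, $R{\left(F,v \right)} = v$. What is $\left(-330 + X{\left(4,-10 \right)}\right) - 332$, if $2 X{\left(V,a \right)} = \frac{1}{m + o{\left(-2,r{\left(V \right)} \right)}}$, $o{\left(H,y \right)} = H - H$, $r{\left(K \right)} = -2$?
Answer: $- \frac{25157}{38} \approx -662.03$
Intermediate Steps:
$o{\left(H,y \right)} = 0$
$m = -19$ ($m = \left(-3\right) 5 - 4 = -15 - 4 = -19$)
$X{\left(V,a \right)} = - \frac{1}{38}$ ($X{\left(V,a \right)} = \frac{1}{2 \left(-19 + 0\right)} = \frac{1}{2 \left(-19\right)} = \frac{1}{2} \left(- \frac{1}{19}\right) = - \frac{1}{38}$)
$\left(-330 + X{\left(4,-10 \right)}\right) - 332 = \left(-330 - \frac{1}{38}\right) - 332 = - \frac{12541}{38} - 332 = - \frac{25157}{38}$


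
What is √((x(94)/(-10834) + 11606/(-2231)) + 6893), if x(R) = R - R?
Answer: √34283056387/2231 ≈ 82.993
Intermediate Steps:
x(R) = 0
√((x(94)/(-10834) + 11606/(-2231)) + 6893) = √((0/(-10834) + 11606/(-2231)) + 6893) = √((0*(-1/10834) + 11606*(-1/2231)) + 6893) = √((0 - 11606/2231) + 6893) = √(-11606/2231 + 6893) = √(15366677/2231) = √34283056387/2231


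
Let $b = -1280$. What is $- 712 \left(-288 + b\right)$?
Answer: $1116416$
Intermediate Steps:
$- 712 \left(-288 + b\right) = - 712 \left(-288 - 1280\right) = \left(-712\right) \left(-1568\right) = 1116416$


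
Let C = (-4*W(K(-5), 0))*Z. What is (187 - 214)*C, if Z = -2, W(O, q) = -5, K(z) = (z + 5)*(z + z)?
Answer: 1080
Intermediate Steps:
K(z) = 2*z*(5 + z) (K(z) = (5 + z)*(2*z) = 2*z*(5 + z))
C = -40 (C = -4*(-5)*(-2) = 20*(-2) = -40)
(187 - 214)*C = (187 - 214)*(-40) = -27*(-40) = 1080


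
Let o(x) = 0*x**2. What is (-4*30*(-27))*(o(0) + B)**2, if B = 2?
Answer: 12960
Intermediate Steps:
o(x) = 0
(-4*30*(-27))*(o(0) + B)**2 = (-4*30*(-27))*(0 + 2)**2 = -120*(-27)*2**2 = 3240*4 = 12960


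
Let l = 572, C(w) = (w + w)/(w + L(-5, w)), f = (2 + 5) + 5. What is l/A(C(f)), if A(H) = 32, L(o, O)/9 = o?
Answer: 143/8 ≈ 17.875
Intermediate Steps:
L(o, O) = 9*o
f = 12 (f = 7 + 5 = 12)
C(w) = 2*w/(-45 + w) (C(w) = (w + w)/(w + 9*(-5)) = (2*w)/(w - 45) = (2*w)/(-45 + w) = 2*w/(-45 + w))
l/A(C(f)) = 572/32 = 572*(1/32) = 143/8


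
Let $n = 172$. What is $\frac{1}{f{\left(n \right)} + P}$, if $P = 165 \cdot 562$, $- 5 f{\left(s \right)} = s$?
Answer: $\frac{5}{463478} \approx 1.0788 \cdot 10^{-5}$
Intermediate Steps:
$f{\left(s \right)} = - \frac{s}{5}$
$P = 92730$
$\frac{1}{f{\left(n \right)} + P} = \frac{1}{\left(- \frac{1}{5}\right) 172 + 92730} = \frac{1}{- \frac{172}{5} + 92730} = \frac{1}{\frac{463478}{5}} = \frac{5}{463478}$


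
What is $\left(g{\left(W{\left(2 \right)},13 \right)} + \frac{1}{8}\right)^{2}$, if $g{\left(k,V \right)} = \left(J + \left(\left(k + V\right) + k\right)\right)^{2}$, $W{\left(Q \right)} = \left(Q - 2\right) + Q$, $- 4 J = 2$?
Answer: $\frac{4748041}{64} \approx 74188.0$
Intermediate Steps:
$J = - \frac{1}{2}$ ($J = \left(- \frac{1}{4}\right) 2 = - \frac{1}{2} \approx -0.5$)
$W{\left(Q \right)} = -2 + 2 Q$ ($W{\left(Q \right)} = \left(-2 + Q\right) + Q = -2 + 2 Q$)
$g{\left(k,V \right)} = \left(- \frac{1}{2} + V + 2 k\right)^{2}$ ($g{\left(k,V \right)} = \left(- \frac{1}{2} + \left(\left(k + V\right) + k\right)\right)^{2} = \left(- \frac{1}{2} + \left(\left(V + k\right) + k\right)\right)^{2} = \left(- \frac{1}{2} + \left(V + 2 k\right)\right)^{2} = \left(- \frac{1}{2} + V + 2 k\right)^{2}$)
$\left(g{\left(W{\left(2 \right)},13 \right)} + \frac{1}{8}\right)^{2} = \left(\frac{\left(-1 + 2 \cdot 13 + 4 \left(-2 + 2 \cdot 2\right)\right)^{2}}{4} + \frac{1}{8}\right)^{2} = \left(\frac{\left(-1 + 26 + 4 \left(-2 + 4\right)\right)^{2}}{4} + \frac{1}{8}\right)^{2} = \left(\frac{\left(-1 + 26 + 4 \cdot 2\right)^{2}}{4} + \frac{1}{8}\right)^{2} = \left(\frac{\left(-1 + 26 + 8\right)^{2}}{4} + \frac{1}{8}\right)^{2} = \left(\frac{33^{2}}{4} + \frac{1}{8}\right)^{2} = \left(\frac{1}{4} \cdot 1089 + \frac{1}{8}\right)^{2} = \left(\frac{1089}{4} + \frac{1}{8}\right)^{2} = \left(\frac{2179}{8}\right)^{2} = \frac{4748041}{64}$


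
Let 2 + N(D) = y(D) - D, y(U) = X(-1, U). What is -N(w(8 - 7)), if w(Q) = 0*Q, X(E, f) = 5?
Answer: -3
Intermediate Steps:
y(U) = 5
w(Q) = 0
N(D) = 3 - D (N(D) = -2 + (5 - D) = 3 - D)
-N(w(8 - 7)) = -(3 - 1*0) = -(3 + 0) = -1*3 = -3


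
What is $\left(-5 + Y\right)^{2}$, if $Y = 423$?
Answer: $174724$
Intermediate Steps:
$\left(-5 + Y\right)^{2} = \left(-5 + 423\right)^{2} = 418^{2} = 174724$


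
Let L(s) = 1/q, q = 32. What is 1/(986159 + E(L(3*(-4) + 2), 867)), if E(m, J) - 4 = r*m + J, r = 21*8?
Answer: 4/3948141 ≈ 1.0131e-6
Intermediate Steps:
r = 168
L(s) = 1/32
E(m, J) = 4 + J + 168*m (E(m, J) = 4 + (168*m + J) = 4 + (J + 168*m) = 4 + J + 168*m)
1/(986159 + E(L(3*(-4) + 2), 867)) = 1/(986159 + (4 + 867 + 168*(1/32))) = 1/(986159 + (4 + 867 + 21/4)) = 1/(986159 + 3505/4) = 1/(3948141/4) = 4/3948141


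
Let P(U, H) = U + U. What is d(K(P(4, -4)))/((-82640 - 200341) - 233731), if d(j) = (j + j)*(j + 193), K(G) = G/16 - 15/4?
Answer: 9867/4133696 ≈ 0.0023870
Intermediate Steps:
P(U, H) = 2*U
K(G) = -15/4 + G/16 (K(G) = G*(1/16) - 15*1/4 = G/16 - 15/4 = -15/4 + G/16)
d(j) = 2*j*(193 + j) (d(j) = (2*j)*(193 + j) = 2*j*(193 + j))
d(K(P(4, -4)))/((-82640 - 200341) - 233731) = (2*(-15/4 + (2*4)/16)*(193 + (-15/4 + (2*4)/16)))/((-82640 - 200341) - 233731) = (2*(-15/4 + (1/16)*8)*(193 + (-15/4 + (1/16)*8)))/(-282981 - 233731) = (2*(-15/4 + 1/2)*(193 + (-15/4 + 1/2)))/(-516712) = (2*(-13/4)*(193 - 13/4))*(-1/516712) = (2*(-13/4)*(759/4))*(-1/516712) = -9867/8*(-1/516712) = 9867/4133696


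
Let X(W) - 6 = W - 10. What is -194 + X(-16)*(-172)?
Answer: 3246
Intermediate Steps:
X(W) = -4 + W (X(W) = 6 + (W - 10) = 6 + (-10 + W) = -4 + W)
-194 + X(-16)*(-172) = -194 + (-4 - 16)*(-172) = -194 - 20*(-172) = -194 + 3440 = 3246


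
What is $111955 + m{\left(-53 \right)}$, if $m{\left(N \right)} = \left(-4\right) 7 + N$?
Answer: $111874$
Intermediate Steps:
$m{\left(N \right)} = -28 + N$
$111955 + m{\left(-53 \right)} = 111955 - 81 = 111874$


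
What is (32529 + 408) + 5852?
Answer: 38789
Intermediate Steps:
(32529 + 408) + 5852 = 32937 + 5852 = 38789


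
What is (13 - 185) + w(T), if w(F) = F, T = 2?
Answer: -170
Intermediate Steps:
(13 - 185) + w(T) = (13 - 185) + 2 = -172 + 2 = -170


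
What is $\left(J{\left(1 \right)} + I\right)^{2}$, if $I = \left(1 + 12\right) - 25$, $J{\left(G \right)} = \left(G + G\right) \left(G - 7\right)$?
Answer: $576$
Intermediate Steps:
$J{\left(G \right)} = 2 G \left(-7 + G\right)$
$I = -12$ ($I = 13 - 25 = -12$)
$\left(J{\left(1 \right)} + I\right)^{2} = \left(2 \cdot 1 \left(-7 + 1\right) - 12\right)^{2} = \left(2 \cdot 1 \left(-6\right) - 12\right)^{2} = \left(-12 - 12\right)^{2} = \left(-24\right)^{2} = 576$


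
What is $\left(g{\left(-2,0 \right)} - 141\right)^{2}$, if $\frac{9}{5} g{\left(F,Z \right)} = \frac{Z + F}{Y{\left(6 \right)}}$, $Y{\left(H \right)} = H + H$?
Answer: $\frac{58049161}{2916} \approx 19907.0$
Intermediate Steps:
$Y{\left(H \right)} = 2 H$
$g{\left(F,Z \right)} = \frac{5 F}{108} + \frac{5 Z}{108}$ ($g{\left(F,Z \right)} = \frac{5 \frac{Z + F}{2 \cdot 6}}{9} = \frac{5 \frac{F + Z}{12}}{9} = \frac{5 \left(F + Z\right) \frac{1}{12}}{9} = \frac{5 \left(\frac{F}{12} + \frac{Z}{12}\right)}{9} = \frac{5 F}{108} + \frac{5 Z}{108}$)
$\left(g{\left(-2,0 \right)} - 141\right)^{2} = \left(\left(\frac{5}{108} \left(-2\right) + \frac{5}{108} \cdot 0\right) - 141\right)^{2} = \left(\left(- \frac{5}{54} + 0\right) - 141\right)^{2} = \left(- \frac{5}{54} - 141\right)^{2} = \left(- \frac{7619}{54}\right)^{2} = \frac{58049161}{2916}$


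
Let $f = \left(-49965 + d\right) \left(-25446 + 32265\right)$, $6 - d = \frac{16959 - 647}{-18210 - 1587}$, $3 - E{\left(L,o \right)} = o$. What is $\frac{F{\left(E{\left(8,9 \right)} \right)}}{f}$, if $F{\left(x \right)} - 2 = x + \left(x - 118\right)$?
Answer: $\frac{844672}{2248047031003} \approx 3.7574 \cdot 10^{-7}$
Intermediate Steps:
$E{\left(L,o \right)} = 3 - o$
$d = \frac{135094}{19797}$ ($d = 6 - \frac{16959 - 647}{-18210 - 1587} = 6 - \frac{16312}{-19797} = 6 - 16312 \left(- \frac{1}{19797}\right) = 6 - - \frac{16312}{19797} = 6 + \frac{16312}{19797} = \frac{135094}{19797} \approx 6.824$)
$F{\left(x \right)} = -116 + 2 x$ ($F{\left(x \right)} = 2 + \left(x + \left(x - 118\right)\right) = 2 + \left(x + \left(-118 + x\right)\right) = 2 + \left(-118 + 2 x\right) = -116 + 2 x$)
$f = - \frac{2248047031003}{6599}$ ($f = \left(-49965 + \frac{135094}{19797}\right) \left(-25446 + 32265\right) = \left(- \frac{989022011}{19797}\right) 6819 = - \frac{2248047031003}{6599} \approx -3.4066 \cdot 10^{8}$)
$\frac{F{\left(E{\left(8,9 \right)} \right)}}{f} = \frac{-116 + 2 \left(3 - 9\right)}{- \frac{2248047031003}{6599}} = \left(-116 + 2 \left(3 - 9\right)\right) \left(- \frac{6599}{2248047031003}\right) = \left(-116 + 2 \left(-6\right)\right) \left(- \frac{6599}{2248047031003}\right) = \left(-116 - 12\right) \left(- \frac{6599}{2248047031003}\right) = \left(-128\right) \left(- \frac{6599}{2248047031003}\right) = \frac{844672}{2248047031003}$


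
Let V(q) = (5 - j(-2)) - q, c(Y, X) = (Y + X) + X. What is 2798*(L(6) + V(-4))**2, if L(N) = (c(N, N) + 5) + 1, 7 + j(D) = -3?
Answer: 5173502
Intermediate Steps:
c(Y, X) = Y + 2*X (c(Y, X) = (X + Y) + X = Y + 2*X)
j(D) = -10 (j(D) = -7 - 3 = -10)
L(N) = 6 + 3*N (L(N) = ((N + 2*N) + 5) + 1 = (3*N + 5) + 1 = (5 + 3*N) + 1 = 6 + 3*N)
V(q) = 15 - q (V(q) = (5 - 1*(-10)) - q = (5 + 10) - q = 15 - q)
2798*(L(6) + V(-4))**2 = 2798*((6 + 3*6) + (15 - 1*(-4)))**2 = 2798*((6 + 18) + (15 + 4))**2 = 2798*(24 + 19)**2 = 2798*43**2 = 2798*1849 = 5173502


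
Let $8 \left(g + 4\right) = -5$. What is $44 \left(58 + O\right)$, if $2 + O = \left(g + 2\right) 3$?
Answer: $\frac{4235}{2} \approx 2117.5$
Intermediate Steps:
$g = - \frac{37}{8}$ ($g = -4 + \frac{1}{8} \left(-5\right) = -4 - \frac{5}{8} = - \frac{37}{8} \approx -4.625$)
$O = - \frac{79}{8}$ ($O = -2 + \left(- \frac{37}{8} + 2\right) 3 = -2 - \frac{63}{8} = - \frac{79}{8} \approx -9.875$)
$44 \left(58 + O\right) = 44 \left(58 - \frac{79}{8}\right) = 44 \cdot \frac{385}{8} = \frac{4235}{2}$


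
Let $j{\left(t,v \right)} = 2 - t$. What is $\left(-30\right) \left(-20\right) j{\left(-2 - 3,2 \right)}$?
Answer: $4200$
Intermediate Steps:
$\left(-30\right) \left(-20\right) j{\left(-2 - 3,2 \right)} = \left(-30\right) \left(-20\right) \left(2 - \left(-2 - 3\right)\right) = 600 \left(2 - \left(-2 - 3\right)\right) = 600 \left(2 - -5\right) = 600 \left(2 + 5\right) = 600 \cdot 7 = 4200$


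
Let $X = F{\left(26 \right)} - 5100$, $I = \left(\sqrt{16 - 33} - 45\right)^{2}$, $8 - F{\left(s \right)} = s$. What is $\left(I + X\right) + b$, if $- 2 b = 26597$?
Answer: $- \frac{32817}{2} - 90 i \sqrt{17} \approx -16409.0 - 371.08 i$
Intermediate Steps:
$b = - \frac{26597}{2}$ ($b = \left(- \frac{1}{2}\right) 26597 = - \frac{26597}{2} \approx -13299.0$)
$F{\left(s \right)} = 8 - s$
$I = \left(-45 + i \sqrt{17}\right)^{2}$ ($I = \left(\sqrt{-17} - 45\right)^{2} = \left(i \sqrt{17} - 45\right)^{2} = \left(-45 + i \sqrt{17}\right)^{2} \approx 2008.0 - 371.08 i$)
$X = -5118$ ($X = \left(8 - 26\right) - 5100 = -18 - 5100 = -5118$)
$\left(I + X\right) + b = \left(\left(45 - i \sqrt{17}\right)^{2} - 5118\right) - \frac{26597}{2} = \left(-5118 + \left(45 - i \sqrt{17}\right)^{2}\right) - \frac{26597}{2} = - \frac{36833}{2} + \left(45 - i \sqrt{17}\right)^{2}$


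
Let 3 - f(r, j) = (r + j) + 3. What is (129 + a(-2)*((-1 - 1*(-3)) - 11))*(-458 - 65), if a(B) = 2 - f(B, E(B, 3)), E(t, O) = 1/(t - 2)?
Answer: -274575/4 ≈ -68644.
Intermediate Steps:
E(t, O) = 1/(-2 + t)
f(r, j) = -j - r (f(r, j) = 3 - ((r + j) + 3) = 3 - ((j + r) + 3) = 3 - (3 + j + r) = 3 + (-3 - j - r) = -j - r)
a(B) = 2 + B + 1/(-2 + B) (a(B) = 2 - (-1/(-2 + B) - B) = 2 - (-B - 1/(-2 + B)) = 2 + (B + 1/(-2 + B)) = 2 + B + 1/(-2 + B))
(129 + a(-2)*((-1 - 1*(-3)) - 11))*(-458 - 65) = (129 + ((-3 + (-2)²)/(-2 - 2))*((-1 - 1*(-3)) - 11))*(-458 - 65) = (129 + ((-3 + 4)/(-4))*((-1 + 3) - 11))*(-523) = (129 + (-¼*1)*(2 - 11))*(-523) = (129 - ¼*(-9))*(-523) = (129 + 9/4)*(-523) = (525/4)*(-523) = -274575/4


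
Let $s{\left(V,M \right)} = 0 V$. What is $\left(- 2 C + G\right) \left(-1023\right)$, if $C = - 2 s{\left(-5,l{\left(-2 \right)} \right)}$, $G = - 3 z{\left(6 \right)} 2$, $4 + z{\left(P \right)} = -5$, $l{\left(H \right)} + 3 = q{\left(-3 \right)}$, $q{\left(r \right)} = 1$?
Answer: $-55242$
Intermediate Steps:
$l{\left(H \right)} = -2$ ($l{\left(H \right)} = -3 + 1 = -2$)
$s{\left(V,M \right)} = 0$
$z{\left(P \right)} = -9$ ($z{\left(P \right)} = -4 - 5 = -9$)
$G = 54$ ($G = \left(-3\right) \left(-9\right) 2 = 27 \cdot 2 = 54$)
$C = 0$ ($C = \left(-2\right) 0 = 0$)
$\left(- 2 C + G\right) \left(-1023\right) = \left(\left(-2\right) 0 + 54\right) \left(-1023\right) = \left(0 + 54\right) \left(-1023\right) = 54 \left(-1023\right) = -55242$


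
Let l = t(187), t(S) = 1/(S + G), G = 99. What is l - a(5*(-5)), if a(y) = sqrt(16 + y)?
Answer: 1/286 - 3*I ≈ 0.0034965 - 3.0*I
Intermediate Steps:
t(S) = 1/(99 + S) (t(S) = 1/(S + 99) = 1/(99 + S))
l = 1/286 (l = 1/(99 + 187) = 1/286 ≈ 0.0034965)
l - a(5*(-5)) = 1/286 - sqrt(16 + 5*(-5)) = 1/286 - sqrt(16 - 25) = 1/286 - sqrt(-9) = 1/286 - 3*I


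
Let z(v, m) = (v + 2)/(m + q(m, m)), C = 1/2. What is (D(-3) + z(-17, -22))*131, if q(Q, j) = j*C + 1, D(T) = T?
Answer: -10611/32 ≈ -331.59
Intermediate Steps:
C = ½ ≈ 0.50000
q(Q, j) = 1 + j/2 (q(Q, j) = j*(½) + 1 = j/2 + 1 = 1 + j/2)
z(v, m) = (2 + v)/(1 + 3*m/2) (z(v, m) = (v + 2)/(m + (1 + m/2)) = (2 + v)/(1 + 3*m/2))
(D(-3) + z(-17, -22))*131 = (-3 + 2*(2 - 17)/(2 + 3*(-22)))*131 = (-3 + 2*(-15)/(2 - 66))*131 = (-3 + 2*(-15)/(-64))*131 = (-3 + 2*(-1/64)*(-15))*131 = (-3 + 15/32)*131 = -81/32*131 = -10611/32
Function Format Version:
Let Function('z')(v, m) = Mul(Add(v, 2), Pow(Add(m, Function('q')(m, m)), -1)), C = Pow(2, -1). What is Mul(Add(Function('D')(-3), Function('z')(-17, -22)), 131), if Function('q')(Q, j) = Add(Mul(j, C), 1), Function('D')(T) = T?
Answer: Rational(-10611, 32) ≈ -331.59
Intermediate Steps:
C = Rational(1, 2) ≈ 0.50000
Function('q')(Q, j) = Add(1, Mul(Rational(1, 2), j)) (Function('q')(Q, j) = Add(Mul(j, Rational(1, 2)), 1) = Add(Mul(Rational(1, 2), j), 1) = Add(1, Mul(Rational(1, 2), j)))
Function('z')(v, m) = Mul(Pow(Add(1, Mul(Rational(3, 2), m)), -1), Add(2, v)) (Function('z')(v, m) = Mul(Add(v, 2), Pow(Add(m, Add(1, Mul(Rational(1, 2), m))), -1)) = Mul(Add(2, v), Pow(Add(1, Mul(Rational(3, 2), m)), -1)) = Mul(Pow(Add(1, Mul(Rational(3, 2), m)), -1), Add(2, v)))
Mul(Add(Function('D')(-3), Function('z')(-17, -22)), 131) = Mul(Add(-3, Mul(2, Pow(Add(2, Mul(3, -22)), -1), Add(2, -17))), 131) = Mul(Add(-3, Mul(2, Pow(Add(2, -66), -1), -15)), 131) = Mul(Add(-3, Mul(2, Pow(-64, -1), -15)), 131) = Mul(Add(-3, Mul(2, Rational(-1, 64), -15)), 131) = Mul(Add(-3, Rational(15, 32)), 131) = Mul(Rational(-81, 32), 131) = Rational(-10611, 32)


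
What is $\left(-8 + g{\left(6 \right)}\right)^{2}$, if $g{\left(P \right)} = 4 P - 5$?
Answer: $121$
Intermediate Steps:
$g{\left(P \right)} = -5 + 4 P$
$\left(-8 + g{\left(6 \right)}\right)^{2} = \left(-8 + \left(-5 + 4 \cdot 6\right)\right)^{2} = \left(-8 + \left(-5 + 24\right)\right)^{2} = \left(-8 + 19\right)^{2} = 11^{2} = 121$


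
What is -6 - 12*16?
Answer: -198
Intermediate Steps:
-6 - 12*16 = -6 - 192 = -198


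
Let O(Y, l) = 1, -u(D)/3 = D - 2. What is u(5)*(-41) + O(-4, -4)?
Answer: 370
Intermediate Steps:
u(D) = 6 - 3*D (u(D) = -3*(D - 2) = -3*(-2 + D) = 6 - 3*D)
u(5)*(-41) + O(-4, -4) = (6 - 3*5)*(-41) + 1 = (6 - 15)*(-41) + 1 = -9*(-41) + 1 = 369 + 1 = 370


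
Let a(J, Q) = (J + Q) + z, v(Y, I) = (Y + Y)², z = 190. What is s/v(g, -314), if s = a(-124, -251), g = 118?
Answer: -185/55696 ≈ -0.0033216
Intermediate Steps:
v(Y, I) = 4*Y² (v(Y, I) = (2*Y)² = 4*Y²)
a(J, Q) = 190 + J + Q (a(J, Q) = (J + Q) + 190 = 190 + J + Q)
s = -185 (s = 190 - 124 - 251 = -185)
s/v(g, -314) = -185/(4*118²) = -185/(4*13924) = -185/55696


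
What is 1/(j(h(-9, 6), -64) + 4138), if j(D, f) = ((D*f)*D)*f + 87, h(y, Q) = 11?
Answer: 1/499841 ≈ 2.0006e-6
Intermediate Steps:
j(D, f) = 87 + D**2*f**2 (j(D, f) = (f*D**2)*f + 87 = D**2*f**2 + 87 = 87 + D**2*f**2)
1/(j(h(-9, 6), -64) + 4138) = 1/((87 + 11**2*(-64)**2) + 4138) = 1/((87 + 121*4096) + 4138) = 1/((87 + 495616) + 4138) = 1/(495703 + 4138) = 1/499841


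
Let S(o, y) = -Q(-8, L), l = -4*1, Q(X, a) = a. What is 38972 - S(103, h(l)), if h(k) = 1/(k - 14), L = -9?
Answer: 38963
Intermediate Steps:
l = -4
h(k) = 1/(-14 + k)
S(o, y) = 9 (S(o, y) = -1*(-9) = 9)
38972 - S(103, h(l)) = 38972 - 1*9 = 38972 - 9 = 38963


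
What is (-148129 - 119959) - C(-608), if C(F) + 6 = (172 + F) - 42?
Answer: -267604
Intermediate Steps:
C(F) = 124 + F (C(F) = -6 + ((172 + F) - 42) = -6 + (130 + F) = 124 + F)
(-148129 - 119959) - C(-608) = (-148129 - 119959) - (124 - 608) = -268088 - 1*(-484) = -268088 + 484 = -267604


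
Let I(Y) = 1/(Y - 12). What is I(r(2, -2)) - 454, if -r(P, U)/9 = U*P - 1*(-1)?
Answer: -6809/15 ≈ -453.93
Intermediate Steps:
r(P, U) = -9 - 9*P*U (r(P, U) = -9*(U*P - 1*(-1)) = -9*(P*U + 1) = -9*(1 + P*U) = -9 - 9*P*U)
I(Y) = 1/(-12 + Y)
I(r(2, -2)) - 454 = 1/(-12 + (-9 - 9*2*(-2))) - 454 = 1/(-12 + (-9 + 36)) - 454 = 1/(-12 + 27) - 454 = 1/15 - 454 = -6809/15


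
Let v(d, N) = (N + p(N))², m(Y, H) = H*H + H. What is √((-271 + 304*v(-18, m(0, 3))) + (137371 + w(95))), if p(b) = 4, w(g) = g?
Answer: 3*√23891 ≈ 463.70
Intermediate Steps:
m(Y, H) = H + H² (m(Y, H) = H² + H = H + H²)
v(d, N) = (4 + N)² (v(d, N) = (N + 4)² = (4 + N)²)
√((-271 + 304*v(-18, m(0, 3))) + (137371 + w(95))) = √((-271 + 304*(4 + 3*(1 + 3))²) + (137371 + 95)) = √((-271 + 304*(4 + 3*4)²) + 137466) = √((-271 + 304*(4 + 12)²) + 137466) = √((-271 + 304*16²) + 137466) = √((-271 + 304*256) + 137466) = √((-271 + 77824) + 137466) = √(77553 + 137466) = √215019 = 3*√23891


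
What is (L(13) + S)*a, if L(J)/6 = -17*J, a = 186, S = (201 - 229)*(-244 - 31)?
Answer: 1185564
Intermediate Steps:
S = 7700 (S = -28*(-275) = 7700)
L(J) = -102*J (L(J) = 6*(-17*J) = -102*J)
(L(13) + S)*a = (-102*13 + 7700)*186 = (-1326 + 7700)*186 = 6374*186 = 1185564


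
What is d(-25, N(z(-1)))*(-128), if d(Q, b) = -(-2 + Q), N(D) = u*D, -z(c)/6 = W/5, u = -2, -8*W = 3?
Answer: -3456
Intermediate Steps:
W = -3/8 (W = -⅛*3 = -3/8 ≈ -0.37500)
z(c) = 9/20 (z(c) = -(-9)/(4*5) = -6*(-3/40) = 9/20)
N(D) = -2*D
d(Q, b) = 2 - Q
d(-25, N(z(-1)))*(-128) = (2 - 1*(-25))*(-128) = (2 + 25)*(-128) = 27*(-128) = -3456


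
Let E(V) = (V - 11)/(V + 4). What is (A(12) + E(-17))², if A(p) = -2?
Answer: 4/169 ≈ 0.023669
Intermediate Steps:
E(V) = (-11 + V)/(4 + V)
(A(12) + E(-17))² = (-2 + (-11 - 17)/(4 - 17))² = (-2 - 28/(-13))² = (-2 - 1/13*(-28))² = (-2 + 28/13)² = (2/13)² = 4/169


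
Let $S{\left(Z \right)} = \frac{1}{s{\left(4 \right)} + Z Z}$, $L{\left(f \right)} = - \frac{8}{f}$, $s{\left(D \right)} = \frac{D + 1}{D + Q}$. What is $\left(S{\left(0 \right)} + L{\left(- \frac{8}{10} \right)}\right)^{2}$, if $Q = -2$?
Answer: $\frac{2704}{25} \approx 108.16$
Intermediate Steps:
$s{\left(D \right)} = \frac{1 + D}{-2 + D}$ ($s{\left(D \right)} = \frac{D + 1}{D - 2} = \frac{1 + D}{-2 + D}$)
$S{\left(Z \right)} = \frac{1}{\frac{5}{2} + Z^{2}}$ ($S{\left(Z \right)} = \frac{1}{\frac{1 + 4}{-2 + 4} + Z Z} = \frac{1}{\frac{1}{2} \cdot 5 + Z^{2}} = \frac{1}{\frac{5}{2} + Z^{2}}$)
$\left(S{\left(0 \right)} + L{\left(- \frac{8}{10} \right)}\right)^{2} = \left(\frac{2}{5 + 2 \cdot 0^{2}} - \frac{8}{\left(-8\right) \frac{1}{10}}\right)^{2} = \left(\frac{2}{5 + 2 \cdot 0} - \frac{8}{\left(-8\right) \frac{1}{10}}\right)^{2} = \left(\frac{2}{5 + 0} - \frac{8}{- \frac{4}{5}}\right)^{2} = \left(\frac{2}{5} - -10\right)^{2} = \left(2 \cdot \frac{1}{5} + 10\right)^{2} = \left(\frac{2}{5} + 10\right)^{2} = \left(\frac{52}{5}\right)^{2} = \frac{2704}{25}$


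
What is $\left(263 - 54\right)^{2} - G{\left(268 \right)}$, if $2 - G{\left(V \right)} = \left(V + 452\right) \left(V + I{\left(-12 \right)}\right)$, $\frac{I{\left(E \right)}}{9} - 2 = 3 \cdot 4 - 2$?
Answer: $314399$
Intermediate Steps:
$I{\left(E \right)} = 108$ ($I{\left(E \right)} = 18 + 9 \left(3 \cdot 4 - 2\right) = 18 + 9 \left(12 - 2\right) = 18 + 9 \cdot 10 = 18 + 90 = 108$)
$G{\left(V \right)} = 2 - \left(108 + V\right) \left(452 + V\right)$ ($G{\left(V \right)} = 2 - \left(V + 452\right) \left(V + 108\right) = 2 - \left(452 + V\right) \left(108 + V\right) = 2 - \left(108 + V\right) \left(452 + V\right)$)
$\left(263 - 54\right)^{2} - G{\left(268 \right)} = \left(263 - 54\right)^{2} - \left(-48814 - 268^{2} - 150080\right) = 209^{2} - \left(-48814 - 71824 - 150080\right) = 43681 - \left(-48814 - 71824 - 150080\right) = 43681 - -270718 = 43681 + 270718 = 314399$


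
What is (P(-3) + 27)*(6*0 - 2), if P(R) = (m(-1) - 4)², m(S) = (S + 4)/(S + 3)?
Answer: -133/2 ≈ -66.500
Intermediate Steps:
m(S) = (4 + S)/(3 + S)
P(R) = 25/4 (P(R) = ((4 - 1)/(3 - 1) - 4)² = (3/2 - 4)² = (-5/2)² = 25/4)
(P(-3) + 27)*(6*0 - 2) = (25/4 + 27)*(6*0 - 2) = 133*(0 - 2)/4 = (133/4)*(-2) = -133/2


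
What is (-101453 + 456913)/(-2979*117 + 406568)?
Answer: 71092/11605 ≈ 6.1260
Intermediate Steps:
(-101453 + 456913)/(-2979*117 + 406568) = 355460/(-348543 + 406568) = 355460/58025 = 355460*(1/58025) = 71092/11605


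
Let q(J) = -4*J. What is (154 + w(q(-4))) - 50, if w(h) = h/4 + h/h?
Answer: 109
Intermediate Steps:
w(h) = 1 + h/4 (w(h) = h*(¼) + 1 = h/4 + 1 = 1 + h/4)
(154 + w(q(-4))) - 50 = (154 + (1 + (-4*(-4))/4)) - 50 = (154 + (1 + (¼)*16)) - 50 = (154 + (1 + 4)) - 50 = (154 + 5) - 50 = 159 - 50 = 109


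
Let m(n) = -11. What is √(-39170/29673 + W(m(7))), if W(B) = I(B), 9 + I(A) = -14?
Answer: I*√2379276753/9891 ≈ 4.9315*I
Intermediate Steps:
I(A) = -23 (I(A) = -9 - 14 = -23)
W(B) = -23
√(-39170/29673 + W(m(7))) = √(-39170/29673 - 23) = √(-721649/29673) = I*√2379276753/9891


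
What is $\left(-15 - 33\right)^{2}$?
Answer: $2304$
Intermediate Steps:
$\left(-15 - 33\right)^{2} = \left(-48\right)^{2} = 2304$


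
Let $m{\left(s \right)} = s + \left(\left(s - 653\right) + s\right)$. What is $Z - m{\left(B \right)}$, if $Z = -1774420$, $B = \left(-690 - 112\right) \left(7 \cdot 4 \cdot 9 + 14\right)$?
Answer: $-1133771$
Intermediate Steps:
$B = -213332$ ($B = - 802 \left(28 \cdot 9 + 14\right) = - 802 \left(252 + 14\right) = \left(-802\right) 266 = -213332$)
$m{\left(s \right)} = -653 + 3 s$ ($m{\left(s \right)} = s + \left(\left(-653 + s\right) + s\right) = s + \left(-653 + 2 s\right) = -653 + 3 s$)
$Z - m{\left(B \right)} = -1774420 - \left(-653 + 3 \left(-213332\right)\right) = -1774420 - \left(-653 - 639996\right) = -1774420 - -640649 = -1774420 + 640649 = -1133771$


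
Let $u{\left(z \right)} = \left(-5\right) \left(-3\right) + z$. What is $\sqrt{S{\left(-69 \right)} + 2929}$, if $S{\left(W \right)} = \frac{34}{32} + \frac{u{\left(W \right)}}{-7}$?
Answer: $\frac{3 \sqrt{255913}}{28} \approx 54.201$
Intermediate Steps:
$u{\left(z \right)} = 15 + z$
$S{\left(W \right)} = - \frac{121}{112} - \frac{W}{7}$ ($S{\left(W \right)} = \frac{34}{32} + \frac{15 + W}{-7} = 34 \cdot \frac{1}{32} + \left(15 + W\right) \left(- \frac{1}{7}\right) = \frac{17}{16} - \left(\frac{15}{7} + \frac{W}{7}\right) = - \frac{121}{112} - \frac{W}{7}$)
$\sqrt{S{\left(-69 \right)} + 2929} = \sqrt{\left(- \frac{121}{112} - - \frac{69}{7}\right) + 2929} = \sqrt{\left(- \frac{121}{112} + \frac{69}{7}\right) + 2929} = \sqrt{\frac{983}{112} + 2929} = \sqrt{\frac{329031}{112}} = \frac{3 \sqrt{255913}}{28}$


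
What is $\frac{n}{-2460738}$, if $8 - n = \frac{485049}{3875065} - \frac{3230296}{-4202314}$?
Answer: $- \frac{57858992015327}{20035623962027551290} \approx -2.8878 \cdot 10^{-6}$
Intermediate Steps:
$n = \frac{57858992015327}{8142119950205}$ ($n = 8 - \left(\frac{485049}{3875065} - \frac{3230296}{-4202314}\right) = 8 - \left(485049 \cdot \frac{1}{3875065} - - \frac{1615148}{2101157}\right) = 8 - \left(\frac{485049}{3875065} + \frac{1615148}{2101157}\right) = 8 - \frac{7277967586313}{8142119950205} = \frac{57858992015327}{8142119950205} \approx 7.1061$)
$\frac{n}{-2460738} = \frac{57858992015327}{8142119950205 \left(-2460738\right)} = \frac{57858992015327}{8142119950205} \left(- \frac{1}{2460738}\right) = - \frac{57858992015327}{20035623962027551290}$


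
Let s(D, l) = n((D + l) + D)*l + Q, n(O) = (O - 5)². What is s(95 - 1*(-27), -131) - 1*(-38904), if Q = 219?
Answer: -1488861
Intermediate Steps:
n(O) = (-5 + O)²
s(D, l) = 219 + l*(-5 + l + 2*D)² (s(D, l) = (-5 + ((D + l) + D))²*l + 219 = (-5 + (l + 2*D))²*l + 219 = (-5 + l + 2*D)²*l + 219 = l*(-5 + l + 2*D)² + 219 = 219 + l*(-5 + l + 2*D)²)
s(95 - 1*(-27), -131) - 1*(-38904) = (219 - 131*(-5 - 131 + 2*(95 - 1*(-27)))²) - 1*(-38904) = (219 - 131*(-5 - 131 + 2*(95 + 27))²) + 38904 = (219 - 131*(-5 - 131 + 2*122)²) + 38904 = (219 - 131*(-5 - 131 + 244)²) + 38904 = (219 - 131*108²) + 38904 = (219 - 131*11664) + 38904 = (219 - 1527984) + 38904 = -1527765 + 38904 = -1488861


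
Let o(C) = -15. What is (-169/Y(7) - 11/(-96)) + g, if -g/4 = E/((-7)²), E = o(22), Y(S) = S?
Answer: -107269/4704 ≈ -22.804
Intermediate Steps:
E = -15
g = 60/49 (g = -(-60)/((-7)²) = -(-60)/49 = -4*(-15/49) = 60/49 ≈ 1.2245)
(-169/Y(7) - 11/(-96)) + g = (-169/7 - 11/(-96)) + 60/49 = (-169*⅐ - 11*(-1/96)) + 60/49 = (-169/7 + 11/96) + 60/49 = -16147/672 + 60/49 = -107269/4704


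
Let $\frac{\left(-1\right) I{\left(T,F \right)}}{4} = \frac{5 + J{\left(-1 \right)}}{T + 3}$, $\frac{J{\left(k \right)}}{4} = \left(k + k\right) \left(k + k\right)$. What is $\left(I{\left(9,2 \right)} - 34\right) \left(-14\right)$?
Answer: $574$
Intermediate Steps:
$J{\left(k \right)} = 16 k^{2}$ ($J{\left(k \right)} = 4 \left(k + k\right) \left(k + k\right) = 4 \cdot 2 k 2 k = 4 \cdot 4 k^{2} = 16 k^{2}$)
$I{\left(T,F \right)} = - \frac{84}{3 + T}$ ($I{\left(T,F \right)} = - 4 \frac{5 + 16 \left(-1\right)^{2}}{T + 3} = - 4 \frac{5 + 16 \cdot 1}{3 + T} = - 4 \frac{5 + 16}{3 + T} = - 4 \frac{21}{3 + T} = - \frac{84}{3 + T}$)
$\left(I{\left(9,2 \right)} - 34\right) \left(-14\right) = \left(- \frac{84}{3 + 9} - 34\right) \left(-14\right) = \left(- \frac{84}{12} - 34\right) \left(-14\right) = \left(\left(-84\right) \frac{1}{12} - 34\right) \left(-14\right) = \left(-7 - 34\right) \left(-14\right) = \left(-41\right) \left(-14\right) = 574$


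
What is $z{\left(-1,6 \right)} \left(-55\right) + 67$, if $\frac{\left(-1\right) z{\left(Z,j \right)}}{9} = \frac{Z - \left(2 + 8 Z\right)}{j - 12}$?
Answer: $- \frac{691}{2} \approx -345.5$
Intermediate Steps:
$z{\left(Z,j \right)} = - \frac{9 \left(-2 - 7 Z\right)}{-12 + j}$ ($z{\left(Z,j \right)} = - 9 \frac{Z - \left(2 + 8 Z\right)}{j - 12} = - 9 \frac{Z - \left(2 + 8 Z\right)}{-12 + j} = - 9 \frac{-2 - 7 Z}{-12 + j} = - \frac{9 \left(-2 - 7 Z\right)}{-12 + j}$)
$z{\left(-1,6 \right)} \left(-55\right) + 67 = \frac{9 \left(2 + 7 \left(-1\right)\right)}{-12 + 6} \left(-55\right) + 67 = \frac{9 \left(2 - 7\right)}{-6} \left(-55\right) + 67 = 9 \left(- \frac{1}{6}\right) \left(-5\right) \left(-55\right) + 67 = \frac{15}{2} \left(-55\right) + 67 = - \frac{825}{2} + 67 = - \frac{691}{2}$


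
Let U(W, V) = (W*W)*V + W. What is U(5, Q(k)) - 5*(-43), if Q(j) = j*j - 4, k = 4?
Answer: 520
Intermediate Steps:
Q(j) = -4 + j² (Q(j) = j² - 4 = -4 + j²)
U(W, V) = W + V*W² (U(W, V) = W²*V + W = V*W² + W = W + V*W²)
U(5, Q(k)) - 5*(-43) = 5*(1 + (-4 + 4²)*5) - 5*(-43) = 5*(1 + (-4 + 16)*5) + 215 = 5*(1 + 12*5) + 215 = 5*(1 + 60) + 215 = 5*61 + 215 = 305 + 215 = 520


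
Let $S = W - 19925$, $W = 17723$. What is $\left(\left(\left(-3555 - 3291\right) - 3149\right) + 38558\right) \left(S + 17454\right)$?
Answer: $435642876$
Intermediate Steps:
$S = -2202$ ($S = 17723 - 19925 = -2202$)
$\left(\left(\left(-3555 - 3291\right) - 3149\right) + 38558\right) \left(S + 17454\right) = \left(\left(\left(-3555 - 3291\right) - 3149\right) + 38558\right) \left(-2202 + 17454\right) = \left(\left(-6846 - 3149\right) + 38558\right) 15252 = \left(-9995 + 38558\right) 15252 = 28563 \cdot 15252 = 435642876$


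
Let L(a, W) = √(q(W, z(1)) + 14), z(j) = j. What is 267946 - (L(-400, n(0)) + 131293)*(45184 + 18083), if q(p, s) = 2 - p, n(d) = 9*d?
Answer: -8306499353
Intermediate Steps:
L(a, W) = √(16 - W) (L(a, W) = √((2 - W) + 14) = √(16 - W))
267946 - (L(-400, n(0)) + 131293)*(45184 + 18083) = 267946 - (√(16 - 9*0) + 131293)*(45184 + 18083) = 267946 - (√(16 - 1*0) + 131293)*63267 = 267946 - (√(16 + 0) + 131293)*63267 = 267946 - (√16 + 131293)*63267 = 267946 - (4 + 131293)*63267 = 267946 - 131297*63267 = 267946 - 1*8306767299 = 267946 - 8306767299 = -8306499353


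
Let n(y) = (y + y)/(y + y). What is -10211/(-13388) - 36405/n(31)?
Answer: -487379929/13388 ≈ -36404.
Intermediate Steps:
n(y) = 1 (n(y) = (2*y)/((2*y)) = (2*y)*(1/(2*y)) = 1)
-10211/(-13388) - 36405/n(31) = -10211/(-13388) - 36405/1 = -10211*(-1/13388) - 36405*1 = 10211/13388 - 36405 = -487379929/13388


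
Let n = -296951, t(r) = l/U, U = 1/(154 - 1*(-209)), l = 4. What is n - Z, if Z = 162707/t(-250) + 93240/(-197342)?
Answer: -42560243249849/143270292 ≈ -2.9706e+5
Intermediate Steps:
U = 1/363 (U = 1/(154 + 209) = 1/363 ≈ 0.0027548)
t(r) = 1452 (t(r) = 4/(1/363) = 4*363 = 1452)
Z = 15986770157/143270292 (Z = 162707/1452 + 93240/(-197342) = 162707*(1/1452) + 93240*(-1/197342) = 162707/1452 - 46620/98671 = 15986770157/143270292 ≈ 111.58)
n - Z = -296951 - 1*15986770157/143270292 = -296951 - 15986770157/143270292 = -42560243249849/143270292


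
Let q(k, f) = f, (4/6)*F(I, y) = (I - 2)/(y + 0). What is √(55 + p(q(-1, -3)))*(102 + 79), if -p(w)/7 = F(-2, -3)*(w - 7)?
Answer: 181*√195 ≈ 2527.5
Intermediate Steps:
F(I, y) = 3*(-2 + I)/(2*y) (F(I, y) = 3*((I - 2)/(y + 0))/2 = 3*((-2 + I)/y)/2 = 3*(-2 + I)/(2*y))
p(w) = 98 - 14*w (p(w) = -7*(3/2)*(-2 - 2)/(-3)*(w - 7) = -7*(3/2)*(-⅓)*(-4)*(-7 + w) = -14*(-7 + w) = -7*(-14 + 2*w) = 98 - 14*w)
√(55 + p(q(-1, -3)))*(102 + 79) = √(55 + (98 - 14*(-3)))*(102 + 79) = √(55 + (98 + 42))*181 = √(55 + 140)*181 = √195*181 = 181*√195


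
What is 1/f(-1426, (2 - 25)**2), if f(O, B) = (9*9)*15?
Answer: 1/1215 ≈ 0.00082305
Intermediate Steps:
f(O, B) = 1215 (f(O, B) = 81*15 = 1215)
1/f(-1426, (2 - 25)**2) = 1/1215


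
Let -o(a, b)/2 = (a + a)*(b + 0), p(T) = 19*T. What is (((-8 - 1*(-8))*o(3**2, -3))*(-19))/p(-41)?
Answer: 0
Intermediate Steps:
o(a, b) = -4*a*b (o(a, b) = -2*(a + a)*(b + 0) = -2*2*a*b = -4*a*b)
(((-8 - 1*(-8))*o(3**2, -3))*(-19))/p(-41) = (((-8 - 1*(-8))*(-4*3**2*(-3)))*(-19))/((19*(-41))) = (((-8 + 8)*(-4*9*(-3)))*(-19))/(-779) = ((0*108)*(-19))*(-1/779) = (0*(-19))*(-1/779) = 0*(-1/779) = 0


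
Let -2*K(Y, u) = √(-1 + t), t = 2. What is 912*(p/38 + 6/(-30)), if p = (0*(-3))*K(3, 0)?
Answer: -912/5 ≈ -182.40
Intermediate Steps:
K(Y, u) = -½ (K(Y, u) = -√(-1 + 2)/2 = -√1/2 = -½*1 = -½)
p = 0 (p = (0*(-3))*(-½) = 0*(-½) = 0)
912*(p/38 + 6/(-30)) = 912*(0/38 + 6/(-30)) = 912*(0*(1/38) + 6*(-1/30)) = 912*(0 - ⅕) = 912*(-⅕) = -912/5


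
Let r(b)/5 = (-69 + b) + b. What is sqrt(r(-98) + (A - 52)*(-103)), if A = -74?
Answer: sqrt(11653) ≈ 107.95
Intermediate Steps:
r(b) = -345 + 10*b (r(b) = 5*((-69 + b) + b) = 5*(-69 + 2*b) = -345 + 10*b)
sqrt(r(-98) + (A - 52)*(-103)) = sqrt((-345 + 10*(-98)) + (-74 - 52)*(-103)) = sqrt((-345 - 980) - 126*(-103)) = sqrt(-1325 + 12978) = sqrt(11653)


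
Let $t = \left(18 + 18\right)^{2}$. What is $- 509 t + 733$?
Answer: $-658931$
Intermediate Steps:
$t = 1296$ ($t = 36^{2} = 1296$)
$- 509 t + 733 = \left(-509\right) 1296 + 733 = -659664 + 733 = -658931$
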